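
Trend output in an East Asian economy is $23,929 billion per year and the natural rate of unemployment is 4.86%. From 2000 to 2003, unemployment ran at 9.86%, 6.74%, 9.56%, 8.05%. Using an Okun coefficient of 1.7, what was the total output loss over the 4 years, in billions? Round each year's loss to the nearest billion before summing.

Year 2000: gap = -1.7 × (9.86 - 4.86) = -8.5%, loss ≈ 23929 × 8.5/100 ≈ 2034.
Year 2001: gap = -1.7 × (6.74 - 4.86) = -3.196%, loss ≈ 23929 × 3.196/100 ≈ 765.
Year 2002: gap = -1.7 × (9.56 - 4.86) = -7.99%, loss ≈ 23929 × 7.99/100 ≈ 1912.
Year 2003: gap = -1.7 × (8.05 - 4.86) = -5.423%, loss ≈ 23929 × 5.423/100 ≈ 1298.
Total lost output = 2034 + 765 + 1912 + 1298 = 6009 billion.

$6,009 billion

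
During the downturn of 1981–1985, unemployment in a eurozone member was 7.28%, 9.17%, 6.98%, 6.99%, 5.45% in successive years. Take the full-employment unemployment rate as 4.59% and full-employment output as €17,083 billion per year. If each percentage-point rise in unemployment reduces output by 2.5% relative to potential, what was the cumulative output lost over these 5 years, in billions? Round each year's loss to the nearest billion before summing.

Year 1981: gap = -2.5 × (7.28 - 4.59) = -6.725%, loss ≈ 17083 × 6.725/100 ≈ 1149.
Year 1982: gap = -2.5 × (9.17 - 4.59) = -11.45%, loss ≈ 17083 × 11.45/100 ≈ 1956.
Year 1983: gap = -2.5 × (6.98 - 4.59) = -5.975%, loss ≈ 17083 × 5.975/100 ≈ 1021.
Year 1984: gap = -2.5 × (6.99 - 4.59) = -6%, loss ≈ 17083 × 6/100 ≈ 1025.
Year 1985: gap = -2.5 × (5.45 - 4.59) = -2.15%, loss ≈ 17083 × 2.15/100 ≈ 367.
Total lost output = 1149 + 1956 + 1021 + 1025 + 367 = 5518 billion.

€5,518 billion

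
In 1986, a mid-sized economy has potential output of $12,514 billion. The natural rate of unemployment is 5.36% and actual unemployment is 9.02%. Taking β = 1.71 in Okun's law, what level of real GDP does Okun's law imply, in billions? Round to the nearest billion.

$11,731 billion

Unemployment gap = 9.02 - 5.36 = 3.66 points, so the output gap is -1.71 × 3.66 = -6.2586%.
Actual GDP = 12514 × (1 - 6.2586/100) = 12514 × 0.937414 ≈ 11731 billion.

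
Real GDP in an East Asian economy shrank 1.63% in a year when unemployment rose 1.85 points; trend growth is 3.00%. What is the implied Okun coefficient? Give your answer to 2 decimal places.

β ≈ 2.50

Growth form: g_Y = g_Y* - β × Δu, so β = (g_Y* - g_Y)/Δu.
β = (3 + 1.63)/1.85 = 4.63/1.85 = 2.50.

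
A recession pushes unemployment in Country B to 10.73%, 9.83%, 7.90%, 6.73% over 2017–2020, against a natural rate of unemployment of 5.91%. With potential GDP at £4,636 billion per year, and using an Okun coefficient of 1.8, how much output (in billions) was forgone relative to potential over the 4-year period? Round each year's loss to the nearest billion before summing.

Year 2017: gap = -1.8 × (10.73 - 5.91) = -8.676%, loss ≈ 4636 × 8.676/100 ≈ 402.
Year 2018: gap = -1.8 × (9.83 - 5.91) = -7.056%, loss ≈ 4636 × 7.056/100 ≈ 327.
Year 2019: gap = -1.8 × (7.9 - 5.91) = -3.582%, loss ≈ 4636 × 3.582/100 ≈ 166.
Year 2020: gap = -1.8 × (6.73 - 5.91) = -1.476%, loss ≈ 4636 × 1.476/100 ≈ 68.
Total lost output = 402 + 327 + 166 + 68 = 963 billion.

£963 billion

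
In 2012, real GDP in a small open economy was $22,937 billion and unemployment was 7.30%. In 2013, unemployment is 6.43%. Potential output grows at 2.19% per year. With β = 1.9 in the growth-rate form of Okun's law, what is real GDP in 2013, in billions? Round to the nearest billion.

Δu = 6.43 - 7.3 = -0.87 points.
Okun's law (growth form): g_Y = g_Y* - β × Δu = 2.19 - 1.9 × (-0.87) = 2.19 + 1.653 = 3.843%.
Real GDP in the next year = 22937 × (1 + 3.843/100) = 22937 × 1.03843 ≈ 23818 billion.

$23,818 billion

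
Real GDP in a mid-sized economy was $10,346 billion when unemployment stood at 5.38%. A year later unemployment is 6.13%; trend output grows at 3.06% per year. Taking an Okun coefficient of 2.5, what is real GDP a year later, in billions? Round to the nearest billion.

Δu = 6.13 - 5.38 = 0.75 points.
Okun's law (growth form): g_Y = g_Y* - β × Δu = 3.06 - 2.5 × (0.75) = 3.06 - 1.875 = 1.185%.
Real GDP in the next year = 10346 × (1 + 1.185/100) = 10346 × 1.01185 ≈ 10469 billion.

$10,469 billion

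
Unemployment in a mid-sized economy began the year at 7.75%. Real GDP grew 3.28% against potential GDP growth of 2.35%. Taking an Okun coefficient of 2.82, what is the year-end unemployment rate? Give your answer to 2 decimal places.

7.42%

Growth-rate Okun's law: g_Y = g_Y* - β × Δu, so Δu = (g_Y* - g_Y)/β.
Δu = (2.35 - 3.28)/2.82 = -0.93/2.82 = -0.33 percentage points.
Year-end unemployment = 7.75 - 0.33 = 7.42%.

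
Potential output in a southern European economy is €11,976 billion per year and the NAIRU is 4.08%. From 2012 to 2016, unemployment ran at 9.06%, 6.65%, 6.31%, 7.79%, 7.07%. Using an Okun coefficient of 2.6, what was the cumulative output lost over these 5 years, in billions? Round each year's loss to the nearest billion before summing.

Year 2012: gap = -2.6 × (9.06 - 4.08) = -12.948%, loss ≈ 11976 × 12.948/100 ≈ 1551.
Year 2013: gap = -2.6 × (6.65 - 4.08) = -6.682%, loss ≈ 11976 × 6.682/100 ≈ 800.
Year 2014: gap = -2.6 × (6.31 - 4.08) = -5.798%, loss ≈ 11976 × 5.798/100 ≈ 694.
Year 2015: gap = -2.6 × (7.79 - 4.08) = -9.646%, loss ≈ 11976 × 9.646/100 ≈ 1155.
Year 2016: gap = -2.6 × (7.07 - 4.08) = -7.774%, loss ≈ 11976 × 7.774/100 ≈ 931.
Total lost output = 1551 + 800 + 694 + 1155 + 931 = 5131 billion.

€5,131 billion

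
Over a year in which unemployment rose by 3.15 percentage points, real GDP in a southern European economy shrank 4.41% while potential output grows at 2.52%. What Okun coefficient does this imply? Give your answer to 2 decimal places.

Growth form: g_Y = g_Y* - β × Δu, so β = (g_Y* - g_Y)/Δu.
β = (2.52 + 4.41)/3.15 = 6.93/3.15 = 2.20.

β ≈ 2.20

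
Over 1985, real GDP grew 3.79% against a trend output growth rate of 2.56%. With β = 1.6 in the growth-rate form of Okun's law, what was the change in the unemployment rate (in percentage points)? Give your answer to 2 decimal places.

-0.77 percentage points

Growth-rate Okun's law: g_Y = g_Y* - β × Δu, so Δu = (g_Y* - g_Y)/β.
Δu = (2.56 - 3.79)/1.6 = -1.23/1.6 = -0.77 percentage points.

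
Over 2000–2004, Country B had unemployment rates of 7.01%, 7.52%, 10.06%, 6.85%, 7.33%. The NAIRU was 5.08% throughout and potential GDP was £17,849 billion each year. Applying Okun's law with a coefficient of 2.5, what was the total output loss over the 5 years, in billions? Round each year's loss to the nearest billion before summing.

£5,966 billion

Year 2000: gap = -2.5 × (7.01 - 5.08) = -4.825%, loss ≈ 17849 × 4.825/100 ≈ 861.
Year 2001: gap = -2.5 × (7.52 - 5.08) = -6.1%, loss ≈ 17849 × 6.1/100 ≈ 1089.
Year 2002: gap = -2.5 × (10.06 - 5.08) = -12.45%, loss ≈ 17849 × 12.45/100 ≈ 2222.
Year 2003: gap = -2.5 × (6.85 - 5.08) = -4.425%, loss ≈ 17849 × 4.425/100 ≈ 790.
Year 2004: gap = -2.5 × (7.33 - 5.08) = -5.625%, loss ≈ 17849 × 5.625/100 ≈ 1004.
Total lost output = 861 + 1089 + 2222 + 790 + 1004 = 5966 billion.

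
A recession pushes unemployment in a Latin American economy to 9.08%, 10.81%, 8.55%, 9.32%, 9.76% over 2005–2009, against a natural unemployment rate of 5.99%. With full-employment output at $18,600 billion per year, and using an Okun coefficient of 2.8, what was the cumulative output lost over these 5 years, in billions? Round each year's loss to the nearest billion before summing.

$9,149 billion

Year 2005: gap = -2.8 × (9.08 - 5.99) = -8.652%, loss ≈ 18600 × 8.652/100 ≈ 1609.
Year 2006: gap = -2.8 × (10.81 - 5.99) = -13.496%, loss ≈ 18600 × 13.496/100 ≈ 2510.
Year 2007: gap = -2.8 × (8.55 - 5.99) = -7.168%, loss ≈ 18600 × 7.168/100 ≈ 1333.
Year 2008: gap = -2.8 × (9.32 - 5.99) = -9.324%, loss ≈ 18600 × 9.324/100 ≈ 1734.
Year 2009: gap = -2.8 × (9.76 - 5.99) = -10.556%, loss ≈ 18600 × 10.556/100 ≈ 1963.
Total lost output = 1609 + 2510 + 1333 + 1734 + 1963 = 9149 billion.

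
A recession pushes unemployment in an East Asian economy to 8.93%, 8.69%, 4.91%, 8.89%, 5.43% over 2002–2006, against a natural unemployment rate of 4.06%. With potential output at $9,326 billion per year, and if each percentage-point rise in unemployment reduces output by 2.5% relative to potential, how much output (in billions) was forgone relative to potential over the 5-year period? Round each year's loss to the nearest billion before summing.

Year 2002: gap = -2.5 × (8.93 - 4.06) = -12.175%, loss ≈ 9326 × 12.175/100 ≈ 1135.
Year 2003: gap = -2.5 × (8.69 - 4.06) = -11.575%, loss ≈ 9326 × 11.575/100 ≈ 1079.
Year 2004: gap = -2.5 × (4.91 - 4.06) = -2.125%, loss ≈ 9326 × 2.125/100 ≈ 198.
Year 2005: gap = -2.5 × (8.89 - 4.06) = -12.075%, loss ≈ 9326 × 12.075/100 ≈ 1126.
Year 2006: gap = -2.5 × (5.43 - 4.06) = -3.425%, loss ≈ 9326 × 3.425/100 ≈ 319.
Total lost output = 1135 + 1079 + 198 + 1126 + 319 = 3857 billion.

$3,857 billion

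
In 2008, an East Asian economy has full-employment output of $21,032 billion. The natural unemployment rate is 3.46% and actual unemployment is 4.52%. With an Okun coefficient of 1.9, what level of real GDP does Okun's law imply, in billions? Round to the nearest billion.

Unemployment gap = 4.52 - 3.46 = 1.06 points, so the output gap is -1.9 × 1.06 = -2.014%.
Actual GDP = 21032 × (1 - 2.014/100) = 21032 × 0.97986 ≈ 20608 billion.

$20,608 billion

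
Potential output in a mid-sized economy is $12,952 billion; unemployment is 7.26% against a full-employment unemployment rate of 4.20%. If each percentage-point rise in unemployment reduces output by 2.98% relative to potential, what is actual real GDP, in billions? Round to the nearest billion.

$11,771 billion

Unemployment gap = 7.26 - 4.2 = 3.06 points, so the output gap is -2.98 × 3.06 = -9.1188%.
Actual GDP = 12952 × (1 - 9.1188/100) = 12952 × 0.908812 ≈ 11771 billion.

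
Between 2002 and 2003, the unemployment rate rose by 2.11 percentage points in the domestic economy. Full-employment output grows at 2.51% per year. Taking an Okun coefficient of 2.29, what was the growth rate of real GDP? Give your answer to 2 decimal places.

-2.32%

Growth-rate Okun's law: g_Y = g_Y* - β × Δu.
g_Y = 2.51 - 2.29 × (2.11) = 2.51 - 4.8319 = -2.3219%, i.e. -2.32% to 2 d.p.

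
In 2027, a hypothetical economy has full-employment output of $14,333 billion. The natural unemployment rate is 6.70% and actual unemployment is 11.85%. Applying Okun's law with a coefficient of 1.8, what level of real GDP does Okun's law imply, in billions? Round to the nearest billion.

$13,004 billion

Unemployment gap = 11.85 - 6.7 = 5.15 points, so the output gap is -1.8 × 5.15 = -9.27%.
Actual GDP = 14333 × (1 - 9.27/100) = 14333 × 0.9073 ≈ 13004 billion.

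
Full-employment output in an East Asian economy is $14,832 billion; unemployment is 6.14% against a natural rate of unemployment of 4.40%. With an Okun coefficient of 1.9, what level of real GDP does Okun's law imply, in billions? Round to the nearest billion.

$14,342 billion

Unemployment gap = 6.14 - 4.4 = 1.74 points, so the output gap is -1.9 × 1.74 = -3.306%.
Actual GDP = 14832 × (1 - 3.306/100) = 14832 × 0.96694 ≈ 14342 billion.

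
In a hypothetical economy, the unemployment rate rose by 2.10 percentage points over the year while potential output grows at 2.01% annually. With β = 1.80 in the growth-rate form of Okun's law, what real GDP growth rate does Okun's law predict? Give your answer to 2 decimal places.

Growth-rate Okun's law: g_Y = g_Y* - β × Δu.
g_Y = 2.01 - 1.80 × (2.10) = 2.01 - 3.78 = -1.77%, i.e. -1.77% to 2 d.p.

-1.77%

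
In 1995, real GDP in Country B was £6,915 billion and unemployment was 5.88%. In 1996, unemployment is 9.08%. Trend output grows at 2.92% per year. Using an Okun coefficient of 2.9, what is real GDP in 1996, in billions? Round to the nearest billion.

Δu = 9.08 - 5.88 = 3.2 points.
Okun's law (growth form): g_Y = g_Y* - β × Δu = 2.92 - 2.9 × (3.20) = 2.92 - 9.28 = -6.36%.
Real GDP in the next year = 6915 × (1 - 6.36/100) = 6915 × 0.9364 ≈ 6475 billion.

£6,475 billion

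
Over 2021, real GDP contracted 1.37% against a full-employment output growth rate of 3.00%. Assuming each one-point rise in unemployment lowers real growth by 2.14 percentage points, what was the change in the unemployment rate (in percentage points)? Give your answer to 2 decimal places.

2.04 percentage points

Growth-rate Okun's law: g_Y = g_Y* - β × Δu, so Δu = (g_Y* - g_Y)/β.
Δu = (3 + 1.37)/2.14 = 4.37/2.14 = 2.04 percentage points.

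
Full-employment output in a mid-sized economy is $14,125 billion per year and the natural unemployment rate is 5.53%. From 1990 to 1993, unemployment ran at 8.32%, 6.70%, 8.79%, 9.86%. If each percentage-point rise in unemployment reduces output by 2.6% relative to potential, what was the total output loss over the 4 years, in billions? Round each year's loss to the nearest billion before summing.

Year 1990: gap = -2.6 × (8.32 - 5.53) = -7.254%, loss ≈ 14125 × 7.254/100 ≈ 1025.
Year 1991: gap = -2.6 × (6.7 - 5.53) = -3.042%, loss ≈ 14125 × 3.042/100 ≈ 430.
Year 1992: gap = -2.6 × (8.79 - 5.53) = -8.476%, loss ≈ 14125 × 8.476/100 ≈ 1197.
Year 1993: gap = -2.6 × (9.86 - 5.53) = -11.258%, loss ≈ 14125 × 11.258/100 ≈ 1590.
Total lost output = 1025 + 430 + 1197 + 1590 = 4242 billion.

$4,242 billion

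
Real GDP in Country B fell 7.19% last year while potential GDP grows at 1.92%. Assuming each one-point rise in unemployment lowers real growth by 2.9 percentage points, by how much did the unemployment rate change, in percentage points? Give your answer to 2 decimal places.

3.14 percentage points

Growth-rate Okun's law: g_Y = g_Y* - β × Δu, so Δu = (g_Y* - g_Y)/β.
Δu = (1.92 + 7.19)/2.9 = 9.11/2.9 = 3.14 percentage points.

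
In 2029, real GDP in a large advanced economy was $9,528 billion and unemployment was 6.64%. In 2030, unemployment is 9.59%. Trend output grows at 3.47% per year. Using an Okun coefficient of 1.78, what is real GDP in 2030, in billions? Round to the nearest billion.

Δu = 9.59 - 6.64 = 2.95 points.
Okun's law (growth form): g_Y = g_Y* - β × Δu = 3.47 - 1.78 × (2.95) = 3.47 - 5.251 = -1.781%.
Real GDP in the next year = 9528 × (1 - 1.781/100) = 9528 × 0.98219 ≈ 9358 billion.

$9,358 billion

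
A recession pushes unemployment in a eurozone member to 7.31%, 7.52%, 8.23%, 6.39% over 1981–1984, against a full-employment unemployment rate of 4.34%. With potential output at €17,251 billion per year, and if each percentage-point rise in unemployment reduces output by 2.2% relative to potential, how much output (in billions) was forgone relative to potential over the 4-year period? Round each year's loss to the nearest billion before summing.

€4,588 billion

Year 1981: gap = -2.2 × (7.31 - 4.34) = -6.534%, loss ≈ 17251 × 6.534/100 ≈ 1127.
Year 1982: gap = -2.2 × (7.52 - 4.34) = -6.996%, loss ≈ 17251 × 6.996/100 ≈ 1207.
Year 1983: gap = -2.2 × (8.23 - 4.34) = -8.558%, loss ≈ 17251 × 8.558/100 ≈ 1476.
Year 1984: gap = -2.2 × (6.39 - 4.34) = -4.51%, loss ≈ 17251 × 4.51/100 ≈ 778.
Total lost output = 1127 + 1207 + 1476 + 778 = 4588 billion.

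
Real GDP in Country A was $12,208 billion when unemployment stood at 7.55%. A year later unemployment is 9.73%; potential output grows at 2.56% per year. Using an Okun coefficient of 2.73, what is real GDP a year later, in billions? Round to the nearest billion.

Δu = 9.73 - 7.55 = 2.18 points.
Okun's law (growth form): g_Y = g_Y* - β × Δu = 2.56 - 2.73 × (2.18) = 2.56 - 5.9514 = -3.3914%.
Real GDP in the next year = 12208 × (1 - 3.3914/100) = 12208 × 0.966086 ≈ 11794 billion.

$11,794 billion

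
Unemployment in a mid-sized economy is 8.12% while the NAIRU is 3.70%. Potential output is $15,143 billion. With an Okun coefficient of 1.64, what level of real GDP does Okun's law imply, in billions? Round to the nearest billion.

$14,045 billion

Unemployment gap = 8.12 - 3.7 = 4.42 points, so the output gap is -1.64 × 4.42 = -7.2488%.
Actual GDP = 15143 × (1 - 7.2488/100) = 15143 × 0.927512 ≈ 14045 billion.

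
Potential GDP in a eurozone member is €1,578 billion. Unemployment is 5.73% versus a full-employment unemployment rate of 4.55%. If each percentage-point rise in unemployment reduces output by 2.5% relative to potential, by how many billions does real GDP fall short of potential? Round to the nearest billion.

Output gap = -2.5 × (5.73 - 4.55) = -2.5 × 1.18 = -2.95%.
Actual GDP ≈ 1578 × 0.9705 ≈ 1531 billion, so the shortfall is 1578 - 1531 = 47 billion.

€47 billion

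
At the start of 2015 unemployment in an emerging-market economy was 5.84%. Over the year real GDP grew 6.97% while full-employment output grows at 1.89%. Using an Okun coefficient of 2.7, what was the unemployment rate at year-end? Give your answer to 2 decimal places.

Growth-rate Okun's law: g_Y = g_Y* - β × Δu, so Δu = (g_Y* - g_Y)/β.
Δu = (1.89 - 6.97)/2.7 = -5.08/2.7 = -1.88 percentage points.
Year-end unemployment = 5.84 - 1.88 = 3.96%.

3.96%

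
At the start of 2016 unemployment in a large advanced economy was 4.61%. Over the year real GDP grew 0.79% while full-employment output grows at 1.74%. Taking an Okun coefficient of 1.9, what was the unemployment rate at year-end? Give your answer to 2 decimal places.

5.11%

Growth-rate Okun's law: g_Y = g_Y* - β × Δu, so Δu = (g_Y* - g_Y)/β.
Δu = (1.74 - 0.79)/1.9 = 0.95/1.9 = 0.50 percentage points.
Year-end unemployment = 4.61 + 0.5 = 5.11%.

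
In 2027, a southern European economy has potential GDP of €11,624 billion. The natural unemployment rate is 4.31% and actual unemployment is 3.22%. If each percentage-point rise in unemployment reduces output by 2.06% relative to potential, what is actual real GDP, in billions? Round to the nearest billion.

Unemployment gap = 3.22 - 4.31 = -1.09 points, so the output gap is -2.06 × (-1.09) = 2.2454%.
Actual GDP = 11624 × (1 + 2.2454/100) = 11624 × 1.022454 ≈ 11885 billion.

€11,885 billion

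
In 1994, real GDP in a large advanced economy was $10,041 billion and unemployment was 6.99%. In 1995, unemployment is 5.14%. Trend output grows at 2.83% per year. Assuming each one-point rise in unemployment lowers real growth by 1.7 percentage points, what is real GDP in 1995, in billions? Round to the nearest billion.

$10,641 billion

Δu = 5.14 - 6.99 = -1.85 points.
Okun's law (growth form): g_Y = g_Y* - β × Δu = 2.83 - 1.7 × (-1.85) = 2.83 + 3.145 = 5.975%.
Real GDP in the next year = 10041 × (1 + 5.975/100) = 10041 × 1.05975 ≈ 10641 billion.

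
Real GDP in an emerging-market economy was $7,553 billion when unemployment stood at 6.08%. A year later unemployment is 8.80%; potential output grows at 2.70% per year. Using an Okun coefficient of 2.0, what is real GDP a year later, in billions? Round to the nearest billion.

Δu = 8.8 - 6.08 = 2.72 points.
Okun's law (growth form): g_Y = g_Y* - β × Δu = 2.70 - 2.0 × (2.72) = 2.7 - 5.44 = -2.74%.
Real GDP in the next year = 7553 × (1 - 2.74/100) = 7553 × 0.9726 ≈ 7346 billion.

$7,346 billion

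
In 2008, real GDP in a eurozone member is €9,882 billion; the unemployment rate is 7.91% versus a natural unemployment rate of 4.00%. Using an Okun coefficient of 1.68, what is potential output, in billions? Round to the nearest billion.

€10,577 billion

Unemployment gap = 7.91 - 4 = 3.91 points, so output gap = -1.68 × 3.91 = -6.5688%.
Since Y = Y* × (1 + gap/100), Y* = 9882/0.934312 ≈ 10577 billion.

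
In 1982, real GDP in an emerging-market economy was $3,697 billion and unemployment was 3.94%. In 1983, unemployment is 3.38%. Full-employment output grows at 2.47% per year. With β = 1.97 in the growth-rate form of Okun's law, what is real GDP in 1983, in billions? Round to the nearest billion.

$3,829 billion

Δu = 3.38 - 3.94 = -0.56 points.
Okun's law (growth form): g_Y = g_Y* - β × Δu = 2.47 - 1.97 × (-0.56) = 2.47 + 1.1032 = 3.5732%.
Real GDP in the next year = 3697 × (1 + 3.5732/100) = 3697 × 1.035732 ≈ 3829 billion.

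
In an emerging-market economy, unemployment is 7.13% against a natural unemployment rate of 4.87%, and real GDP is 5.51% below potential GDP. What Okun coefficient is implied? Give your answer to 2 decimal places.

Okun's law: output gap = -β × (u - u*).
-5.51 = -β × (7.13 - 4.87) = -β × 2.26, so β = 5.51/2.26 = 2.44.

β ≈ 2.44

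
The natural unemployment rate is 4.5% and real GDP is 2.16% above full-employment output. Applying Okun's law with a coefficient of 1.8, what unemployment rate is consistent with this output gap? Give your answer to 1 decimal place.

3.3%

From Okun's law, u - u* = -(output gap)/β = -(2.16)/1.8 = -1.2 points.
So u = 4.5 - 1.2 = 3.3%.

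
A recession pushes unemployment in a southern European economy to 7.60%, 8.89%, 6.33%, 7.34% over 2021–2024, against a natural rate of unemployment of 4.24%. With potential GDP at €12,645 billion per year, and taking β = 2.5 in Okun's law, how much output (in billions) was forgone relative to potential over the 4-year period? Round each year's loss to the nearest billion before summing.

€4,173 billion

Year 2021: gap = -2.5 × (7.6 - 4.24) = -8.4%, loss ≈ 12645 × 8.4/100 ≈ 1062.
Year 2022: gap = -2.5 × (8.89 - 4.24) = -11.625%, loss ≈ 12645 × 11.625/100 ≈ 1470.
Year 2023: gap = -2.5 × (6.33 - 4.24) = -5.225%, loss ≈ 12645 × 5.225/100 ≈ 661.
Year 2024: gap = -2.5 × (7.34 - 4.24) = -7.75%, loss ≈ 12645 × 7.75/100 ≈ 980.
Total lost output = 1062 + 1470 + 661 + 980 = 4173 billion.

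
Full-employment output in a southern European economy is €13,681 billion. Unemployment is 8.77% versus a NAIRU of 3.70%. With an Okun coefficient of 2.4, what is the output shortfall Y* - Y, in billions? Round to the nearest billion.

Output gap = -2.4 × (8.77 - 3.7) = -2.4 × 5.07 = -12.168%.
Actual GDP ≈ 13681 × 0.87832 ≈ 12016 billion, so the shortfall is 13681 - 12016 = 1665 billion.

€1,665 billion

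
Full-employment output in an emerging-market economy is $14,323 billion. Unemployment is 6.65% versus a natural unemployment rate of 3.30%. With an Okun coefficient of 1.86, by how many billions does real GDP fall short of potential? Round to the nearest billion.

$892 billion

Output gap = -1.86 × (6.65 - 3.3) = -1.86 × 3.35 = -6.231%.
Actual GDP ≈ 14323 × 0.93769 ≈ 13431 billion, so the shortfall is 14323 - 13431 = 892 billion.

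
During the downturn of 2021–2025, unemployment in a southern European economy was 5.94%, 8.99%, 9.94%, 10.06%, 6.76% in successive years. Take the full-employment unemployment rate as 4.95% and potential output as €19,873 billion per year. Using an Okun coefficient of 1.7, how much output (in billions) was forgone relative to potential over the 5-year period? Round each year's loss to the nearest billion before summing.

€5,722 billion

Year 2021: gap = -1.7 × (5.94 - 4.95) = -1.683%, loss ≈ 19873 × 1.683/100 ≈ 334.
Year 2022: gap = -1.7 × (8.99 - 4.95) = -6.868%, loss ≈ 19873 × 6.868/100 ≈ 1365.
Year 2023: gap = -1.7 × (9.94 - 4.95) = -8.483%, loss ≈ 19873 × 8.483/100 ≈ 1686.
Year 2024: gap = -1.7 × (10.06 - 4.95) = -8.687%, loss ≈ 19873 × 8.687/100 ≈ 1726.
Year 2025: gap = -1.7 × (6.76 - 4.95) = -3.077%, loss ≈ 19873 × 3.077/100 ≈ 611.
Total lost output = 334 + 1365 + 1686 + 1726 + 611 = 5722 billion.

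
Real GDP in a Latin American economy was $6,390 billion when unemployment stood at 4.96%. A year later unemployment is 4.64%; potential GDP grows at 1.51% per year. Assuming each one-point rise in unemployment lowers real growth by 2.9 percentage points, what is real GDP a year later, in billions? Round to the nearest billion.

Δu = 4.64 - 4.96 = -0.32 points.
Okun's law (growth form): g_Y = g_Y* - β × Δu = 1.51 - 2.9 × (-0.32) = 1.51 + 0.928 = 2.438%.
Real GDP in the next year = 6390 × (1 + 2.438/100) = 6390 × 1.02438 ≈ 6546 billion.

$6,546 billion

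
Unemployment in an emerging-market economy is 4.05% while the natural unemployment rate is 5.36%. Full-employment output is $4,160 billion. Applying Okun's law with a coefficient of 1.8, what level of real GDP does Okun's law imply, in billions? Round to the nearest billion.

Unemployment gap = 4.05 - 5.36 = -1.31 points, so the output gap is -1.8 × (-1.31) = 2.358%.
Actual GDP = 4160 × (1 + 2.358/100) = 4160 × 1.02358 ≈ 4258 billion.

$4,258 billion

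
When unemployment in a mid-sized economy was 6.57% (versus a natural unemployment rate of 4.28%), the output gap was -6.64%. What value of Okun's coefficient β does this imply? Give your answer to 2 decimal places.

β ≈ 2.90

Okun's law: output gap = -β × (u - u*).
-6.64 = -β × (6.57 - 4.28) = -β × 2.29, so β = 6.64/2.29 = 2.90.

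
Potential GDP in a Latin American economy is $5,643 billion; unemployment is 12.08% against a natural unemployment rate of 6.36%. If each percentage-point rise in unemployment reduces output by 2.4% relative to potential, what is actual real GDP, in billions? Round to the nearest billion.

Unemployment gap = 12.08 - 6.36 = 5.72 points, so the output gap is -2.4 × 5.72 = -13.728%.
Actual GDP = 5643 × (1 - 13.728/100) = 5643 × 0.86272 ≈ 4868 billion.

$4,868 billion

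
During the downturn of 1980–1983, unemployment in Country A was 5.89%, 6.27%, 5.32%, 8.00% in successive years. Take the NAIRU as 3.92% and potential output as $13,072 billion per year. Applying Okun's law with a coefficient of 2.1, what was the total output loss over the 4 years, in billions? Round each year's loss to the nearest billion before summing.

$2,690 billion

Year 1980: gap = -2.1 × (5.89 - 3.92) = -4.137%, loss ≈ 13072 × 4.137/100 ≈ 541.
Year 1981: gap = -2.1 × (6.27 - 3.92) = -4.935%, loss ≈ 13072 × 4.935/100 ≈ 645.
Year 1982: gap = -2.1 × (5.32 - 3.92) = -2.94%, loss ≈ 13072 × 2.94/100 ≈ 384.
Year 1983: gap = -2.1 × (8 - 3.92) = -8.568%, loss ≈ 13072 × 8.568/100 ≈ 1120.
Total lost output = 541 + 645 + 384 + 1120 = 2690 billion.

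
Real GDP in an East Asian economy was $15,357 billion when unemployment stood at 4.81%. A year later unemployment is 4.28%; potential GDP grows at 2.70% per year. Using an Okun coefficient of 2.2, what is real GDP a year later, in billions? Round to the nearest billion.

$15,951 billion

Δu = 4.28 - 4.81 = -0.53 points.
Okun's law (growth form): g_Y = g_Y* - β × Δu = 2.70 - 2.2 × (-0.53) = 2.7 + 1.166 = 3.866%.
Real GDP in the next year = 15357 × (1 + 3.866/100) = 15357 × 1.03866 ≈ 15951 billion.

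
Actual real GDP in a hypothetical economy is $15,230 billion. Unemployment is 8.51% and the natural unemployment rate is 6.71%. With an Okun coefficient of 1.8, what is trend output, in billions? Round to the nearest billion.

Unemployment gap = 8.51 - 6.71 = 1.8 points, so output gap = -1.8 × 1.8 = -3.24%.
Since Y = Y* × (1 + gap/100), Y* = 15230/0.9676 ≈ 15740 billion.

$15,740 billion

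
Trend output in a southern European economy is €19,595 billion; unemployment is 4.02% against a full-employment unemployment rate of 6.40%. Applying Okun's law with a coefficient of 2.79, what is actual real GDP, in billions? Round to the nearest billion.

€20,896 billion

Unemployment gap = 4.02 - 6.4 = -2.38 points, so the output gap is -2.79 × (-2.38) = 6.6402%.
Actual GDP = 19595 × (1 + 6.6402/100) = 19595 × 1.066402 ≈ 20896 billion.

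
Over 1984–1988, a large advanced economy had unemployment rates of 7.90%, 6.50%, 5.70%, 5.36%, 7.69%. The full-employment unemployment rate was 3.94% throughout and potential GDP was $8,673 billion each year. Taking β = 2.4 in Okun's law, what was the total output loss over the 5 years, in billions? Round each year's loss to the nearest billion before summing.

Year 1984: gap = -2.4 × (7.9 - 3.94) = -9.504%, loss ≈ 8673 × 9.504/100 ≈ 824.
Year 1985: gap = -2.4 × (6.5 - 3.94) = -6.144%, loss ≈ 8673 × 6.144/100 ≈ 533.
Year 1986: gap = -2.4 × (5.7 - 3.94) = -4.224%, loss ≈ 8673 × 4.224/100 ≈ 366.
Year 1987: gap = -2.4 × (5.36 - 3.94) = -3.408%, loss ≈ 8673 × 3.408/100 ≈ 296.
Year 1988: gap = -2.4 × (7.69 - 3.94) = -9%, loss ≈ 8673 × 9/100 ≈ 781.
Total lost output = 824 + 533 + 366 + 296 + 781 = 2800 billion.

$2,800 billion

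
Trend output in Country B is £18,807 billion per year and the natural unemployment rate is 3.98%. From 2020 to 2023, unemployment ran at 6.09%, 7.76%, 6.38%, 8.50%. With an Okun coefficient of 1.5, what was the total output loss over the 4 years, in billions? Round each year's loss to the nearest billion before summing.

£3,613 billion

Year 2020: gap = -1.5 × (6.09 - 3.98) = -3.165%, loss ≈ 18807 × 3.165/100 ≈ 595.
Year 2021: gap = -1.5 × (7.76 - 3.98) = -5.67%, loss ≈ 18807 × 5.67/100 ≈ 1066.
Year 2022: gap = -1.5 × (6.38 - 3.98) = -3.6%, loss ≈ 18807 × 3.6/100 ≈ 677.
Year 2023: gap = -1.5 × (8.5 - 3.98) = -6.78%, loss ≈ 18807 × 6.78/100 ≈ 1275.
Total lost output = 595 + 1066 + 677 + 1275 = 3613 billion.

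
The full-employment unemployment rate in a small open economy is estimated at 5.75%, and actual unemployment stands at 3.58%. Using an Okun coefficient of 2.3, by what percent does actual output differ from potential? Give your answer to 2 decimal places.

4.99%

The unemployment gap is 3.58 - 5.75 = -2.17 percentage points.
Okun's law gives an output gap of -2.3 × (-2.17) = 4.991%, i.e. 4.99% above potential.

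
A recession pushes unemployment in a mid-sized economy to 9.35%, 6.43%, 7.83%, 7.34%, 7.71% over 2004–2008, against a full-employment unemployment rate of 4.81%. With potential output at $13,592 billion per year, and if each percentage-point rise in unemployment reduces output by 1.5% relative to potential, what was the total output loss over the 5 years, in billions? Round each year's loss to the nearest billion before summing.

$2,979 billion

Year 2004: gap = -1.5 × (9.35 - 4.81) = -6.81%, loss ≈ 13592 × 6.81/100 ≈ 926.
Year 2005: gap = -1.5 × (6.43 - 4.81) = -2.43%, loss ≈ 13592 × 2.43/100 ≈ 330.
Year 2006: gap = -1.5 × (7.83 - 4.81) = -4.53%, loss ≈ 13592 × 4.53/100 ≈ 616.
Year 2007: gap = -1.5 × (7.34 - 4.81) = -3.795%, loss ≈ 13592 × 3.795/100 ≈ 516.
Year 2008: gap = -1.5 × (7.71 - 4.81) = -4.35%, loss ≈ 13592 × 4.35/100 ≈ 591.
Total lost output = 926 + 330 + 616 + 516 + 591 = 2979 billion.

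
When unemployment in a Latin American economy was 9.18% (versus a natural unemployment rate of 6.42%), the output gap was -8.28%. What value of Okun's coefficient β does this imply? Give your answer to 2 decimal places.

Okun's law: output gap = -β × (u - u*).
-8.28 = -β × (9.18 - 6.42) = -β × 2.76, so β = 8.28/2.76 = 3.00.

β ≈ 3.00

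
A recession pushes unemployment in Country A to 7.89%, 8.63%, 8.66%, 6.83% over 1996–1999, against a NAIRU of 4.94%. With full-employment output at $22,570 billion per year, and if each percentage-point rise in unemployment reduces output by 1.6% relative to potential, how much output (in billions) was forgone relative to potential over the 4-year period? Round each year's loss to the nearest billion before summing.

Year 1996: gap = -1.6 × (7.89 - 4.94) = -4.72%, loss ≈ 22570 × 4.72/100 ≈ 1065.
Year 1997: gap = -1.6 × (8.63 - 4.94) = -5.904%, loss ≈ 22570 × 5.904/100 ≈ 1333.
Year 1998: gap = -1.6 × (8.66 - 4.94) = -5.952%, loss ≈ 22570 × 5.952/100 ≈ 1343.
Year 1999: gap = -1.6 × (6.83 - 4.94) = -3.024%, loss ≈ 22570 × 3.024/100 ≈ 683.
Total lost output = 1065 + 1333 + 1343 + 683 = 4424 billion.

$4,424 billion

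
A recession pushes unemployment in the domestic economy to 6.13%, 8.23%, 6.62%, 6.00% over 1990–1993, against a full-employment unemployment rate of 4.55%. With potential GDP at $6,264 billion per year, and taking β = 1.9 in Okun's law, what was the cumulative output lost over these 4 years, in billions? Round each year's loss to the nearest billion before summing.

$1,045 billion

Year 1990: gap = -1.9 × (6.13 - 4.55) = -3.002%, loss ≈ 6264 × 3.002/100 ≈ 188.
Year 1991: gap = -1.9 × (8.23 - 4.55) = -6.992%, loss ≈ 6264 × 6.992/100 ≈ 438.
Year 1992: gap = -1.9 × (6.62 - 4.55) = -3.933%, loss ≈ 6264 × 3.933/100 ≈ 246.
Year 1993: gap = -1.9 × (6 - 4.55) = -2.755%, loss ≈ 6264 × 2.755/100 ≈ 173.
Total lost output = 188 + 438 + 246 + 173 = 1045 billion.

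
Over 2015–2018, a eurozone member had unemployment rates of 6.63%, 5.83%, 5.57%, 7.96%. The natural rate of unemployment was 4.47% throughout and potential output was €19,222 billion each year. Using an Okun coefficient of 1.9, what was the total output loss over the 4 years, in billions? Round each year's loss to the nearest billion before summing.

€2,963 billion

Year 2015: gap = -1.9 × (6.63 - 4.47) = -4.104%, loss ≈ 19222 × 4.104/100 ≈ 789.
Year 2016: gap = -1.9 × (5.83 - 4.47) = -2.584%, loss ≈ 19222 × 2.584/100 ≈ 497.
Year 2017: gap = -1.9 × (5.57 - 4.47) = -2.09%, loss ≈ 19222 × 2.09/100 ≈ 402.
Year 2018: gap = -1.9 × (7.96 - 4.47) = -6.631%, loss ≈ 19222 × 6.631/100 ≈ 1275.
Total lost output = 789 + 497 + 402 + 1275 = 2963 billion.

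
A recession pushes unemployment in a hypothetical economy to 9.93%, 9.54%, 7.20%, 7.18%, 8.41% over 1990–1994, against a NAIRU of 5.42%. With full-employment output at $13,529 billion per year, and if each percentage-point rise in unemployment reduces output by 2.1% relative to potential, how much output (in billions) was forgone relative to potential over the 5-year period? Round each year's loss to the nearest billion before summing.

$4,307 billion

Year 1990: gap = -2.1 × (9.93 - 5.42) = -9.471%, loss ≈ 13529 × 9.471/100 ≈ 1281.
Year 1991: gap = -2.1 × (9.54 - 5.42) = -8.652%, loss ≈ 13529 × 8.652/100 ≈ 1171.
Year 1992: gap = -2.1 × (7.2 - 5.42) = -3.738%, loss ≈ 13529 × 3.738/100 ≈ 506.
Year 1993: gap = -2.1 × (7.18 - 5.42) = -3.696%, loss ≈ 13529 × 3.696/100 ≈ 500.
Year 1994: gap = -2.1 × (8.41 - 5.42) = -6.279%, loss ≈ 13529 × 6.279/100 ≈ 849.
Total lost output = 1281 + 1171 + 506 + 500 + 849 = 4307 billion.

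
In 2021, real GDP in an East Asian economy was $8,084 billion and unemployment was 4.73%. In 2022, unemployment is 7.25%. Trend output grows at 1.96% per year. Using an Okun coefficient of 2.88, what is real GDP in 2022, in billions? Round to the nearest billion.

$7,656 billion

Δu = 7.25 - 4.73 = 2.52 points.
Okun's law (growth form): g_Y = g_Y* - β × Δu = 1.96 - 2.88 × (2.52) = 1.96 - 7.2576 = -5.2976%.
Real GDP in the next year = 8084 × (1 - 5.2976/100) = 8084 × 0.947024 ≈ 7656 billion.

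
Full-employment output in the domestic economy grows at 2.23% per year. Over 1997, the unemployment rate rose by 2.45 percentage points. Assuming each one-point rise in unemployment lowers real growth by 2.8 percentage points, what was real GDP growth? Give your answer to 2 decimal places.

Growth-rate Okun's law: g_Y = g_Y* - β × Δu.
g_Y = 2.23 - 2.8 × (2.45) = 2.23 - 6.86 = -4.63%, i.e. -4.63% to 2 d.p.

-4.63%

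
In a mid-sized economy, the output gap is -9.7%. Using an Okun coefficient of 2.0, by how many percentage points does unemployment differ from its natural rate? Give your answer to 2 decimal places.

4.85 percentage points

Okun's law: output gap = -β × (u - u*), so u - u* = -(output gap)/β.
u - u* = -(-9.7)/2.0 = 4.85 percentage points.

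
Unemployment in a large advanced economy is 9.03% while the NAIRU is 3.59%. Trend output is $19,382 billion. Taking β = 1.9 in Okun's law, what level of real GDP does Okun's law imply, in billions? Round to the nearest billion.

$17,379 billion

Unemployment gap = 9.03 - 3.59 = 5.44 points, so the output gap is -1.9 × 5.44 = -10.336%.
Actual GDP = 19382 × (1 - 10.336/100) = 19382 × 0.89664 ≈ 17379 billion.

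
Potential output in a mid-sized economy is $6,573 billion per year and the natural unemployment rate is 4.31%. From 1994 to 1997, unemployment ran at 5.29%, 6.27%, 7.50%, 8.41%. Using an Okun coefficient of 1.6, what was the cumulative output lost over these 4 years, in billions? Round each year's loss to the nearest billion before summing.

Year 1994: gap = -1.6 × (5.29 - 4.31) = -1.568%, loss ≈ 6573 × 1.568/100 ≈ 103.
Year 1995: gap = -1.6 × (6.27 - 4.31) = -3.136%, loss ≈ 6573 × 3.136/100 ≈ 206.
Year 1996: gap = -1.6 × (7.5 - 4.31) = -5.104%, loss ≈ 6573 × 5.104/100 ≈ 335.
Year 1997: gap = -1.6 × (8.41 - 4.31) = -6.56%, loss ≈ 6573 × 6.56/100 ≈ 431.
Total lost output = 103 + 206 + 335 + 431 = 1075 billion.

$1,075 billion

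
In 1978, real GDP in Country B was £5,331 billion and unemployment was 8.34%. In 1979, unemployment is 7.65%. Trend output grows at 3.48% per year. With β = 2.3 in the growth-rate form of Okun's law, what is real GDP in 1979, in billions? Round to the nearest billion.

Δu = 7.65 - 8.34 = -0.69 points.
Okun's law (growth form): g_Y = g_Y* - β × Δu = 3.48 - 2.3 × (-0.69) = 3.48 + 1.587 = 5.067%.
Real GDP in the next year = 5331 × (1 + 5.067/100) = 5331 × 1.05067 ≈ 5601 billion.

£5,601 billion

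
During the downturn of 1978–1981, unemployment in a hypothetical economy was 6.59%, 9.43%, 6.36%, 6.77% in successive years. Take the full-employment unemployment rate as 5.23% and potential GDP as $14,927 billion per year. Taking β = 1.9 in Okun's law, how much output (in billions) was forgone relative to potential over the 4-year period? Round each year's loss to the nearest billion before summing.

$2,334 billion

Year 1978: gap = -1.9 × (6.59 - 5.23) = -2.584%, loss ≈ 14927 × 2.584/100 ≈ 386.
Year 1979: gap = -1.9 × (9.43 - 5.23) = -7.98%, loss ≈ 14927 × 7.98/100 ≈ 1191.
Year 1980: gap = -1.9 × (6.36 - 5.23) = -2.147%, loss ≈ 14927 × 2.147/100 ≈ 320.
Year 1981: gap = -1.9 × (6.77 - 5.23) = -2.926%, loss ≈ 14927 × 2.926/100 ≈ 437.
Total lost output = 386 + 1191 + 320 + 437 = 2334 billion.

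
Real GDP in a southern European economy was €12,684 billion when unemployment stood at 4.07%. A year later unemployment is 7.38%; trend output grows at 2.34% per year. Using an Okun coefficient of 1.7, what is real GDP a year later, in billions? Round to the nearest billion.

Δu = 7.38 - 4.07 = 3.31 points.
Okun's law (growth form): g_Y = g_Y* - β × Δu = 2.34 - 1.7 × (3.31) = 2.34 - 5.627 = -3.287%.
Real GDP in the next year = 12684 × (1 - 3.287/100) = 12684 × 0.96713 ≈ 12267 billion.

€12,267 billion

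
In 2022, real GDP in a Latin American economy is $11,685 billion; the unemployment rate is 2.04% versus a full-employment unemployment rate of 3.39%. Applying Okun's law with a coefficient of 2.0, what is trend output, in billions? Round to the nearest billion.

$11,378 billion

Unemployment gap = 2.04 - 3.39 = -1.35 points, so output gap = -2 × (-1.35) = 2.7%.
Since Y = Y* × (1 + gap/100), Y* = 11685/1.027 ≈ 11378 billion.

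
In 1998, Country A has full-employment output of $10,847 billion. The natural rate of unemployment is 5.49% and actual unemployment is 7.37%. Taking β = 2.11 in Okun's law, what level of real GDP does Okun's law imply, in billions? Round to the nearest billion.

Unemployment gap = 7.37 - 5.49 = 1.88 points, so the output gap is -2.11 × 1.88 = -3.9668%.
Actual GDP = 10847 × (1 - 3.9668/100) = 10847 × 0.960332 ≈ 10417 billion.

$10,417 billion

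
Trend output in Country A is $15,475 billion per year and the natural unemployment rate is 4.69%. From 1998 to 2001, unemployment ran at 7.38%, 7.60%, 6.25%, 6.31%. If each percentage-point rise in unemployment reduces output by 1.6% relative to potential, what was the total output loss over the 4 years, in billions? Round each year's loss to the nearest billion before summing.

Year 1998: gap = -1.6 × (7.38 - 4.69) = -4.304%, loss ≈ 15475 × 4.304/100 ≈ 666.
Year 1999: gap = -1.6 × (7.6 - 4.69) = -4.656%, loss ≈ 15475 × 4.656/100 ≈ 721.
Year 2000: gap = -1.6 × (6.25 - 4.69) = -2.496%, loss ≈ 15475 × 2.496/100 ≈ 386.
Year 2001: gap = -1.6 × (6.31 - 4.69) = -2.592%, loss ≈ 15475 × 2.592/100 ≈ 401.
Total lost output = 666 + 721 + 386 + 401 = 2174 billion.

$2,174 billion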